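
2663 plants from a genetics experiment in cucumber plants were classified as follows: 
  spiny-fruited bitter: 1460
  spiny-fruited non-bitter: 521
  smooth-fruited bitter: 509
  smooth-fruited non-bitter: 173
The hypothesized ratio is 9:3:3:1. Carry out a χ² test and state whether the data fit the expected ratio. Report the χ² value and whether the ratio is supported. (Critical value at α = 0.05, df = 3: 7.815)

2.350; consistent

The 9:3:3:1 ratio has 16 parts, so with N = 2663 the expected counts are:
  spiny-fruited bitter: 2663 × 9/16 = 1497.9375
  spiny-fruited non-bitter: 2663 × 3/16 = 499.3125
  smooth-fruited bitter: 2663 × 3/16 = 499.3125
  smooth-fruited non-bitter: 2663 × 1/16 = 166.4375
χ² = Σ (O − E)² / E
  spiny-fruited bitter: (1460 − 1497.9375)² / 1497.9375 = 0.9608
  spiny-fruited non-bitter: (521 − 499.3125)² / 499.3125 = 0.9420
  smooth-fruited bitter: (509 − 499.3125)² / 499.3125 = 0.1880
  smooth-fruited non-bitter: (173 − 166.4375)² / 166.4375 = 0.2588
χ² = 0.9608 + 0.9420 + 0.1880 + 0.2588 = 2.3496 ≈ 2.350
Degrees of freedom = 4 − 1 = 3; critical value at α = 0.05 is 7.815.
Since 2.350 < 7.815, we fail to reject the null hypothesis — the data are consistent with the 9:3:3:1 ratio.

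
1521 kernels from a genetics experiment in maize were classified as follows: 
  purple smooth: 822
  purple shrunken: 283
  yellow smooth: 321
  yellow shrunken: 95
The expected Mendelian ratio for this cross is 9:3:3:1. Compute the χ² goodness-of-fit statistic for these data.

5.831

Total ratio parts = 16. Expected numbers out of 1521:
  purple smooth: 1521 × 9/16 = 855.5625
  purple shrunken: 1521 × 3/16 = 285.1875
  yellow smooth: 1521 × 3/16 = 285.1875
  yellow shrunken: 1521 × 1/16 = 95.0625
χ² = Σ (O − E)² / E
  purple smooth: (822 − 855.5625)² / 855.5625 = 1.3166
  purple shrunken: (283 − 285.1875)² / 285.1875 = 0.0168
  yellow smooth: (321 − 285.1875)² / 285.1875 = 4.4972
  yellow shrunken: (95 − 95.0625)² / 95.0625 = 0.0000
χ² = 1.3166 + 0.0168 + 4.4972 + 0.0000 = 5.8306 ≈ 5.831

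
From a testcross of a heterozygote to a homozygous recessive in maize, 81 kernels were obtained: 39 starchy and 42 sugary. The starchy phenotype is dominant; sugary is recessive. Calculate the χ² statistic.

A testcross of a heterozygote (Aa × aa) gives a 1:1 phenotypic ratio.
Expected counts for N = 81 under a 1:1 ratio (total parts = 2):
  starchy: 81 × 1/2 = 40.5
  sugary: 81 × 1/2 = 40.5
χ² = Σ (O − E)² / E
  starchy: (39 − 40.5)² / 40.5 = 0.0556
  sugary: (42 − 40.5)² / 40.5 = 0.0556
χ² = 0.0556 + 0.0556 = 0.1112 ≈ 0.111

0.111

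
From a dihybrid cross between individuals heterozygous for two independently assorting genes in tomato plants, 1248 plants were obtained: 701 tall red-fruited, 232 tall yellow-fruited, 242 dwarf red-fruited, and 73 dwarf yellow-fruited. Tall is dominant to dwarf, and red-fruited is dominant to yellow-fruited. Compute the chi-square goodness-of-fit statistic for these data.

A dihybrid F₂ with independent assortment and complete dominance at both loci gives a 9:3:3:1 phenotypic ratio.
The 9:3:3:1 ratio has 16 parts, so with N = 1248 the expected counts are:
  tall red-fruited: 1248 × 9/16 = 702
  tall yellow-fruited: 1248 × 3/16 = 234
  dwarf red-fruited: 1248 × 3/16 = 234
  dwarf yellow-fruited: 1248 × 1/16 = 78
χ² = Σ (O − E)² / E
  tall red-fruited: (701 − 702)² / 702 = 0.0014
  tall yellow-fruited: (232 − 234)² / 234 = 0.0171
  dwarf red-fruited: (242 − 234)² / 234 = 0.2735
  dwarf yellow-fruited: (73 − 78)² / 78 = 0.3205
χ² = 0.0014 + 0.0171 + 0.2735 + 0.3205 = 0.6125 ≈ 0.613

0.613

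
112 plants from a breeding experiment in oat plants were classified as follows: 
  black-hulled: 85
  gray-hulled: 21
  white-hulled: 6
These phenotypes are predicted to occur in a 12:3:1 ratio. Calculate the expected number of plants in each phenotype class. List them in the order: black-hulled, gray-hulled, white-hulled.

84, 21, 7

The 12:3:1 ratio has 16 parts, so with N = 112 the expected counts are:
  black-hulled: 112 × 12/16 = 84
  gray-hulled: 112 × 3/16 = 21
  white-hulled: 112 × 1/16 = 7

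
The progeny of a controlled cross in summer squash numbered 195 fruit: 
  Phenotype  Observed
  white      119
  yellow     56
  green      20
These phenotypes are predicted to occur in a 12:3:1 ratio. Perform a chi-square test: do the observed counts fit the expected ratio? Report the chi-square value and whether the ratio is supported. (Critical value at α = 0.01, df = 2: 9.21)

20.419; not consistent

Expected counts for N = 195 under a 12:3:1 ratio (total parts = 16):
  white: 195 × 12/16 = 146.25
  yellow: 195 × 3/16 = 36.5625
  green: 195 × 1/16 = 12.1875
χ² = Σ (O − E)² / E
  white: (119 − 146.25)² / 146.25 = 5.0774
  yellow: (56 − 36.5625)² / 36.5625 = 10.3334
  green: (20 − 12.1875)² / 12.1875 = 5.0080
χ² = 5.0774 + 10.3334 + 5.0080 = 20.4188 ≈ 20.419
Degrees of freedom = 3 − 1 = 2; critical value at α = 0.01 is 9.21.
Since 20.419 > 9.21, we reject the null hypothesis — the data do not fit the 12:3:1 ratio.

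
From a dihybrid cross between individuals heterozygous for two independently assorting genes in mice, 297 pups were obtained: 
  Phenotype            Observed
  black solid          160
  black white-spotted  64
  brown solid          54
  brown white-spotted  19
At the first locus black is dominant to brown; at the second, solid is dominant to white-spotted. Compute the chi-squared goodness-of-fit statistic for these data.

1.601

A dihybrid F₂ with independent assortment and complete dominance at both loci gives a 9:3:3:1 phenotypic ratio.
Under the 9:3:3:1 hypothesis (Σ ratio = 16, N = 297):
  black solid: 297 × 9/16 = 167.0625
  black white-spotted: 297 × 3/16 = 55.6875
  brown solid: 297 × 3/16 = 55.6875
  brown white-spotted: 297 × 1/16 = 18.5625
χ² = Σ (O − E)² / E
  black solid: (160 − 167.0625)² / 167.0625 = 0.2986
  black white-spotted: (64 − 55.6875)² / 55.6875 = 1.2408
  brown solid: (54 − 55.6875)² / 55.6875 = 0.0511
  brown white-spotted: (19 − 18.5625)² / 18.5625 = 0.0103
χ² = 0.2986 + 1.2408 + 0.0511 + 0.0103 = 1.6008 ≈ 1.601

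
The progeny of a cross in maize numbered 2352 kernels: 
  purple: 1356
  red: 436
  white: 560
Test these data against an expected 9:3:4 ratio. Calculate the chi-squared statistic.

The 9:3:4 ratio has 16 parts, so with N = 2352 the expected counts are:
  purple: 2352 × 9/16 = 1323
  red: 2352 × 3/16 = 441
  white: 2352 × 4/16 = 588
χ² = Σ (O − E)² / E
  purple: (1356 − 1323)² / 1323 = 0.8231
  red: (436 − 441)² / 441 = 0.0567
  white: (560 − 588)² / 588 = 1.3333
χ² = 0.8231 + 0.0567 + 1.3333 = 2.2131 ≈ 2.213

2.213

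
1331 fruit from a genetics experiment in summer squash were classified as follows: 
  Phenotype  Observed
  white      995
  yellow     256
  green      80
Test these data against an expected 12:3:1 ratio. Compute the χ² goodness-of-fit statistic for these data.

0.299

Under the 12:3:1 hypothesis (Σ ratio = 16, N = 1331):
  white: 1331 × 12/16 = 998.25
  yellow: 1331 × 3/16 = 249.5625
  green: 1331 × 1/16 = 83.1875
χ² = Σ (O − E)² / E
  white: (995 − 998.25)² / 998.25 = 0.0106
  yellow: (256 − 249.5625)² / 249.5625 = 0.1661
  green: (80 − 83.1875)² / 83.1875 = 0.1221
χ² = 0.0106 + 0.1661 + 0.1221 = 0.2988 ≈ 0.299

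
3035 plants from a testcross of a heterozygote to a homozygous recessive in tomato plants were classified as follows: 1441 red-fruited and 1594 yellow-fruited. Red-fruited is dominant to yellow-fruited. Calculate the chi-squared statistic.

7.713

A testcross of a heterozygote (Aa × aa) gives a 1:1 phenotypic ratio.
Expected counts for N = 3035 under a 1:1 ratio (total parts = 2):
  red-fruited: 3035 × 1/2 = 1517.5
  yellow-fruited: 3035 × 1/2 = 1517.5
χ² = Σ (O − E)² / E
  red-fruited: (1441 − 1517.5)² / 1517.5 = 3.8565
  yellow-fruited: (1594 − 1517.5)² / 1517.5 = 3.8565
χ² = 3.8565 + 3.8565 = 7.713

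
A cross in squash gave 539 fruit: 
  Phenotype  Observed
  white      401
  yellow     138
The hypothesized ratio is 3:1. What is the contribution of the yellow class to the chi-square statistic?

0.078

Under the 3:1 hypothesis (Σ ratio = 4, N = 539):
  white: 539 × 3/4 = 404.25
  yellow: 539 × 1/4 = 134.75
Contribution of yellow: (138 − 134.75)² / 134.75 = 0.0784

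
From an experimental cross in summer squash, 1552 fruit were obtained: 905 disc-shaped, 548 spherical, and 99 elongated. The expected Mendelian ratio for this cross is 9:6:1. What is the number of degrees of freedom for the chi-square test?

A goodness-of-fit test with 3 phenotype classes has df = 3 − 1 = 2.

2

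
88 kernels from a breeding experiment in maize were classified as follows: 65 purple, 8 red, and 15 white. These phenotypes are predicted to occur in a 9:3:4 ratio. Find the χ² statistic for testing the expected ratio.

11.460

Expected counts for N = 88 under a 9:3:4 ratio (total parts = 16):
  purple: 88 × 9/16 = 49.5
  red: 88 × 3/16 = 16.5
  white: 88 × 4/16 = 22
χ² = Σ (O − E)² / E
  purple: (65 − 49.5)² / 49.5 = 4.8535
  red: (8 − 16.5)² / 16.5 = 4.3788
  white: (15 − 22)² / 22 = 2.2273
χ² = 4.8535 + 4.3788 + 2.2273 = 11.4596 ≈ 11.460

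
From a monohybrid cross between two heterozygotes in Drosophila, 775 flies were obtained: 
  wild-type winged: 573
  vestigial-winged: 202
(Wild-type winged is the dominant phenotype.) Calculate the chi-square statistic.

0.468

For a monohybrid cross between heterozygotes with complete dominance, the expected phenotypic ratio is 3:1.
Under the 3:1 hypothesis (Σ ratio = 4, N = 775):
  wild-type winged: 775 × 3/4 = 581.25
  vestigial-winged: 775 × 1/4 = 193.75
χ² = Σ (O − E)² / E
  wild-type winged: (573 − 581.25)² / 581.25 = 0.1171
  vestigial-winged: (202 − 193.75)² / 193.75 = 0.3513
χ² = 0.1171 + 0.3513 = 0.4684 ≈ 0.468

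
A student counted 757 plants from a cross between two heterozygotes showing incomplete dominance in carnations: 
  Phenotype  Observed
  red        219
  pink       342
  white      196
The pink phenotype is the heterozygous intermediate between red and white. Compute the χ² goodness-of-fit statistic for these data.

8.437

With incomplete dominance, a heterozygote × heterozygote cross gives a 1:2:1 phenotypic ratio.
Expected counts for N = 757 under a 1:2:1 ratio (total parts = 4):
  red: 757 × 1/4 = 189.25
  pink: 757 × 2/4 = 378.5
  white: 757 × 1/4 = 189.25
χ² = Σ (O − E)² / E
  red: (219 − 189.25)² / 189.25 = 4.6767
  pink: (342 − 378.5)² / 378.5 = 3.5198
  white: (196 − 189.25)² / 189.25 = 0.2408
χ² = 4.6767 + 3.5198 + 0.2408 = 8.4373 ≈ 8.437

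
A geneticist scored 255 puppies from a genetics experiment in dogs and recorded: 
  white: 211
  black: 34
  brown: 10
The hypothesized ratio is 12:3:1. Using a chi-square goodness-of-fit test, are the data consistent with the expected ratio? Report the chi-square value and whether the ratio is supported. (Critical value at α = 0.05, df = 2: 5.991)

Under the 12:3:1 hypothesis (Σ ratio = 16, N = 255):
  white: 255 × 12/16 = 191.25
  black: 255 × 3/16 = 47.8125
  brown: 255 × 1/16 = 15.9375
χ² = Σ (O − E)² / E
  white: (211 − 191.25)² / 191.25 = 2.0395
  black: (34 − 47.8125)² / 47.8125 = 3.9903
  brown: (10 − 15.9375)² / 15.9375 = 2.2120
χ² = 2.0395 + 3.9903 + 2.2120 = 8.2418 ≈ 8.242
Degrees of freedom = 3 − 1 = 2; critical value at α = 0.05 is 5.991.
Since 8.242 > 5.991, we reject the null hypothesis — the data do not fit the 12:3:1 ratio.

8.242; not consistent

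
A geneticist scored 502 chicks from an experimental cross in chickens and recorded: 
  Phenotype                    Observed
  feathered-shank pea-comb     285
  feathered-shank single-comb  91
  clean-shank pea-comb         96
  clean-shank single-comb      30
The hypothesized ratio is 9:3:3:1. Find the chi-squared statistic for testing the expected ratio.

0.226

Total ratio parts = 16. Expected numbers out of 502:
  feathered-shank pea-comb: 502 × 9/16 = 282.375
  feathered-shank single-comb: 502 × 3/16 = 94.125
  clean-shank pea-comb: 502 × 3/16 = 94.125
  clean-shank single-comb: 502 × 1/16 = 31.375
χ² = Σ (O − E)² / E
  feathered-shank pea-comb: (285 − 282.375)² / 282.375 = 0.0244
  feathered-shank single-comb: (91 − 94.125)² / 94.125 = 0.1038
  clean-shank pea-comb: (96 − 94.125)² / 94.125 = 0.0374
  clean-shank single-comb: (30 − 31.375)² / 31.375 = 0.0603
χ² = 0.0244 + 0.1038 + 0.0374 + 0.0603 = 0.2259 ≈ 0.226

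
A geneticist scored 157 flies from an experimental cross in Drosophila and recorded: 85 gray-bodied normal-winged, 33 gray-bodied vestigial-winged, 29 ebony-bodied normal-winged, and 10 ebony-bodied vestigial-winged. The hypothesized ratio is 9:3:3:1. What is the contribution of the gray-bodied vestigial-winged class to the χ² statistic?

Expected counts for N = 157 under a 9:3:3:1 ratio (total parts = 16):
  gray-bodied normal-winged: 157 × 9/16 = 88.3125
  gray-bodied vestigial-winged: 157 × 3/16 = 29.4375
  ebony-bodied normal-winged: 157 × 3/16 = 29.4375
  ebony-bodied vestigial-winged: 157 × 1/16 = 9.8125
Contribution of gray-bodied vestigial-winged: (33 − 29.4375)² / 29.4375 = 0.4311

0.431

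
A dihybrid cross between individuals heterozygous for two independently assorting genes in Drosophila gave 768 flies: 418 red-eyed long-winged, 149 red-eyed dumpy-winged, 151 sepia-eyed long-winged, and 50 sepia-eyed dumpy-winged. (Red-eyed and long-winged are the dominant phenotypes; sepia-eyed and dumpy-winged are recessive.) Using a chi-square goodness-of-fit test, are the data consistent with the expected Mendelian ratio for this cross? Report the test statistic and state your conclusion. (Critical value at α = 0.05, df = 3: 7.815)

1.051; consistent

A dihybrid F₂ with independent assortment and complete dominance at both loci gives a 9:3:3:1 phenotypic ratio.
Total ratio parts = 16. Expected numbers out of 768:
  red-eyed long-winged: 768 × 9/16 = 432
  red-eyed dumpy-winged: 768 × 3/16 = 144
  sepia-eyed long-winged: 768 × 3/16 = 144
  sepia-eyed dumpy-winged: 768 × 1/16 = 48
χ² = Σ (O − E)² / E
  red-eyed long-winged: (418 − 432)² / 432 = 0.4537
  red-eyed dumpy-winged: (149 − 144)² / 144 = 0.1736
  sepia-eyed long-winged: (151 − 144)² / 144 = 0.3403
  sepia-eyed dumpy-winged: (50 − 48)² / 48 = 0.0833
χ² = 0.4537 + 0.1736 + 0.3403 + 0.0833 = 1.0509 ≈ 1.051
Degrees of freedom = 4 − 1 = 3; critical value at α = 0.05 is 7.815.
Since 1.051 < 7.815, we fail to reject the null hypothesis — the data are consistent with the 9:3:3:1 ratio.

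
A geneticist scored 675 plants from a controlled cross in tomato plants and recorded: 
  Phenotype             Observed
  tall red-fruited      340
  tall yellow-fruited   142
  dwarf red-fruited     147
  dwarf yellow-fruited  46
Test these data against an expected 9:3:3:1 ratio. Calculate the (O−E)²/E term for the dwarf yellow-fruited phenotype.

The 9:3:3:1 ratio has 16 parts, so with N = 675 the expected counts are:
  tall red-fruited: 675 × 9/16 = 379.6875
  tall yellow-fruited: 675 × 3/16 = 126.5625
  dwarf red-fruited: 675 × 3/16 = 126.5625
  dwarf yellow-fruited: 675 × 1/16 = 42.1875
Contribution of dwarf yellow-fruited: (46 − 42.1875)² / 42.1875 = 0.3445

0.345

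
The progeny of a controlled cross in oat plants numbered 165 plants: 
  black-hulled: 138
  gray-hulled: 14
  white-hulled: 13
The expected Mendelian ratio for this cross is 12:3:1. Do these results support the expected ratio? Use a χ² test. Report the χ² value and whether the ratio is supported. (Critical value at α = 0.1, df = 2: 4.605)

11.614; not consistent

The 12:3:1 ratio has 16 parts, so with N = 165 the expected counts are:
  black-hulled: 165 × 12/16 = 123.75
  gray-hulled: 165 × 3/16 = 30.9375
  white-hulled: 165 × 1/16 = 10.3125
χ² = Σ (O − E)² / E
  black-hulled: (138 − 123.75)² / 123.75 = 1.6409
  gray-hulled: (14 − 30.9375)² / 30.9375 = 9.2729
  white-hulled: (13 − 10.3125)² / 10.3125 = 0.7004
χ² = 1.6409 + 9.2729 + 0.7004 = 11.6142 ≈ 11.614
Degrees of freedom = 3 − 1 = 2; critical value at α = 0.1 is 4.605.
Since 11.614 > 4.605, we reject the null hypothesis — the data do not fit the 12:3:1 ratio.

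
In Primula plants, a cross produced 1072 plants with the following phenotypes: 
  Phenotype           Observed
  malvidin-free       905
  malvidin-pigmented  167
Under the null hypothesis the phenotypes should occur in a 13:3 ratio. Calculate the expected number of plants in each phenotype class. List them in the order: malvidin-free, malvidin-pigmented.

Under the 13:3 hypothesis (Σ ratio = 16, N = 1072):
  malvidin-free: 1072 × 13/16 = 871
  malvidin-pigmented: 1072 × 3/16 = 201

871, 201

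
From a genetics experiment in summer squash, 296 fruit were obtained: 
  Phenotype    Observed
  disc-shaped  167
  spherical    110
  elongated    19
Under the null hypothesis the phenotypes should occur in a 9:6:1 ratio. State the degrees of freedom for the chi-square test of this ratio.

A goodness-of-fit test with 3 phenotype classes has df = 3 − 1 = 2.

2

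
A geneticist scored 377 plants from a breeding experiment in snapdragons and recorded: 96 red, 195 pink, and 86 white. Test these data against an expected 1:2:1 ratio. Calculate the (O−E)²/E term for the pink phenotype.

0.224

Total ratio parts = 4. Expected numbers out of 377:
  red: 377 × 1/4 = 94.25
  pink: 377 × 2/4 = 188.5
  white: 377 × 1/4 = 94.25
Contribution of pink: (195 − 188.5)² / 188.5 = 0.2241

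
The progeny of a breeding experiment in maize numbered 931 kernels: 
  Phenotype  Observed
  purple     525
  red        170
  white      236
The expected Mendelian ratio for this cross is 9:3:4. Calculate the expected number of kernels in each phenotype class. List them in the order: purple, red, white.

523.6875, 174.5625, 232.75

Expected counts for N = 931 under a 9:3:4 ratio (total parts = 16):
  purple: 931 × 9/16 = 523.6875
  red: 931 × 3/16 = 174.5625
  white: 931 × 4/16 = 232.75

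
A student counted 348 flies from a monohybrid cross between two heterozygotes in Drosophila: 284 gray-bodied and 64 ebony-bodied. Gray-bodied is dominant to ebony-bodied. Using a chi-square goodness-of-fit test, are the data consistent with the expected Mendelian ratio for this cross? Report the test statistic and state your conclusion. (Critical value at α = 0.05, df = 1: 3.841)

8.107; not consistent

For a monohybrid cross between heterozygotes with complete dominance, the expected phenotypic ratio is 3:1.
The 3:1 ratio has 4 parts, so with N = 348 the expected counts are:
  gray-bodied: 348 × 3/4 = 261
  ebony-bodied: 348 × 1/4 = 87
χ² = Σ (O − E)² / E
  gray-bodied: (284 − 261)² / 261 = 2.0268
  ebony-bodied: (64 − 87)² / 87 = 6.0805
χ² = 2.0268 + 6.0805 = 8.1073 ≈ 8.107
Degrees of freedom = 2 − 1 = 1; critical value at α = 0.05 is 3.841.
Since 8.107 > 3.841, we reject the null hypothesis — the data do not fit the 3:1 ratio.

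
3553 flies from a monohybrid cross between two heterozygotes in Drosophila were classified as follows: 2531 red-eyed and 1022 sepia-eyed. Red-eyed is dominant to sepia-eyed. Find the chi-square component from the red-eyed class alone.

6.713

For a monohybrid cross between heterozygotes with complete dominance, the expected phenotypic ratio is 3:1.
The 3:1 ratio has 4 parts, so with N = 3553 the expected counts are:
  red-eyed: 3553 × 3/4 = 2664.75
  sepia-eyed: 3553 × 1/4 = 888.25
Contribution of red-eyed: (2531 − 2664.75)² / 2664.75 = 6.7132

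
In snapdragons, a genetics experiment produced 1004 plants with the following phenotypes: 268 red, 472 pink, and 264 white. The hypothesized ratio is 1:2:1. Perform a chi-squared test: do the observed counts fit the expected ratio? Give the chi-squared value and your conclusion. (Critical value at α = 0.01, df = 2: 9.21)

3.618; consistent

The 1:2:1 ratio has 4 parts, so with N = 1004 the expected counts are:
  red: 1004 × 1/4 = 251
  pink: 1004 × 2/4 = 502
  white: 1004 × 1/4 = 251
χ² = Σ (O − E)² / E
  red: (268 − 251)² / 251 = 1.1514
  pink: (472 − 502)² / 502 = 1.7928
  white: (264 − 251)² / 251 = 0.6733
χ² = 1.1514 + 1.7928 + 0.6733 = 3.6175 ≈ 3.618
Degrees of freedom = 3 − 1 = 2; critical value at α = 0.01 is 9.21.
Since 3.618 < 9.21, we fail to reject the null hypothesis — the data are consistent with the 1:2:1 ratio.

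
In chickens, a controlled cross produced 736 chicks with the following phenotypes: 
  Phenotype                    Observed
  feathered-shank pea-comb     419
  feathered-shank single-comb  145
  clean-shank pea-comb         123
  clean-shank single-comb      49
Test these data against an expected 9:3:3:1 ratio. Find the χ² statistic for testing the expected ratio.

Expected counts for N = 736 under a 9:3:3:1 ratio (total parts = 16):
  feathered-shank pea-comb: 736 × 9/16 = 414
  feathered-shank single-comb: 736 × 3/16 = 138
  clean-shank pea-comb: 736 × 3/16 = 138
  clean-shank single-comb: 736 × 1/16 = 46
χ² = Σ (O − E)² / E
  feathered-shank pea-comb: (419 − 414)² / 414 = 0.0604
  feathered-shank single-comb: (145 − 138)² / 138 = 0.3551
  clean-shank pea-comb: (123 − 138)² / 138 = 1.6304
  clean-shank single-comb: (49 − 46)² / 46 = 0.1957
χ² = 0.0604 + 0.3551 + 1.6304 + 0.1957 = 2.2416 ≈ 2.242

2.242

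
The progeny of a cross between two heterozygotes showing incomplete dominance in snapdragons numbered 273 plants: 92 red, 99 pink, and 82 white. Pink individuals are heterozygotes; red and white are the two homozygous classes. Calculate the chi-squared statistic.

21.337

With incomplete dominance, a heterozygote × heterozygote cross gives a 1:2:1 phenotypic ratio.
Under the 1:2:1 hypothesis (Σ ratio = 4, N = 273):
  red: 273 × 1/4 = 68.25
  pink: 273 × 2/4 = 136.5
  white: 273 × 1/4 = 68.25
χ² = Σ (O − E)² / E
  red: (92 − 68.25)² / 68.25 = 8.2647
  pink: (99 − 136.5)² / 136.5 = 10.3022
  white: (82 − 68.25)² / 68.25 = 2.7701
χ² = 8.2647 + 10.3022 + 2.7701 = 21.337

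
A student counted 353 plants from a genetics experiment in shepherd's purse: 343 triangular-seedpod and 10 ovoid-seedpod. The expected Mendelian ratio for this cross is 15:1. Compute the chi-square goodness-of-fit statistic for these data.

Expected counts for N = 353 under a 15:1 ratio (total parts = 16):
  triangular-seedpod: 353 × 15/16 = 330.9375
  ovoid-seedpod: 353 × 1/16 = 22.0625
χ² = Σ (O − E)² / E
  triangular-seedpod: (343 − 330.9375)² / 330.9375 = 0.4397
  ovoid-seedpod: (10 − 22.0625)² / 22.0625 = 6.5951
χ² = 0.4397 + 6.5951 = 7.0348 ≈ 7.035

7.035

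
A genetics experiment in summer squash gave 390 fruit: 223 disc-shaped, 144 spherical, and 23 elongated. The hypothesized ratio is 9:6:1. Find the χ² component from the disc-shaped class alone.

Under the 9:6:1 hypothesis (Σ ratio = 16, N = 390):
  disc-shaped: 390 × 9/16 = 219.375
  spherical: 390 × 6/16 = 146.25
  elongated: 390 × 1/16 = 24.375
Contribution of disc-shaped: (223 − 219.375)² / 219.375 = 0.0599

0.060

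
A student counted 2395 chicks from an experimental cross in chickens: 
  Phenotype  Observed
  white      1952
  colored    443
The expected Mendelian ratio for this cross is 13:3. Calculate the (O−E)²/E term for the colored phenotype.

Expected counts for N = 2395 under a 13:3 ratio (total parts = 16):
  white: 2395 × 13/16 = 1945.9375
  colored: 2395 × 3/16 = 449.0625
Contribution of colored: (443 − 449.0625)² / 449.0625 = 0.0818

0.082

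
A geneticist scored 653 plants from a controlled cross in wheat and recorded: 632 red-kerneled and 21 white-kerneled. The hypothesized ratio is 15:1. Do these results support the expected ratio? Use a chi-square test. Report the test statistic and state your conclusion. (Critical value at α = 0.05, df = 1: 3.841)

10.259; not consistent

Total ratio parts = 16. Expected numbers out of 653:
  red-kerneled: 653 × 15/16 = 612.1875
  white-kerneled: 653 × 1/16 = 40.8125
χ² = Σ (O − E)² / E
  red-kerneled: (632 − 612.1875)² / 612.1875 = 0.6412
  white-kerneled: (21 − 40.8125)² / 40.8125 = 9.6180
χ² = 0.6412 + 9.6180 = 10.2592 ≈ 10.259
Degrees of freedom = 2 − 1 = 1; critical value at α = 0.05 is 3.841.
Since 10.259 > 3.841, we reject the null hypothesis — the data do not fit the 15:1 ratio.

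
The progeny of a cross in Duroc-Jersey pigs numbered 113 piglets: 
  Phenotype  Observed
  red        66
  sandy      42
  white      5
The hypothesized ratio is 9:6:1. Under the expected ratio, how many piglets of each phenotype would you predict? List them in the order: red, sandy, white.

63.5625, 42.375, 7.0625

The 9:6:1 ratio has 16 parts, so with N = 113 the expected counts are:
  red: 113 × 9/16 = 63.5625
  sandy: 113 × 6/16 = 42.375
  white: 113 × 1/16 = 7.0625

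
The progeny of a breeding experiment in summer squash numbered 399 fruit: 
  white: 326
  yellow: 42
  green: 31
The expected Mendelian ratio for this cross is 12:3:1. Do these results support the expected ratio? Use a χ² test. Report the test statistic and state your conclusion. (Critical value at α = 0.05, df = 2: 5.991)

18.256; not consistent

Total ratio parts = 16. Expected numbers out of 399:
  white: 399 × 12/16 = 299.25
  yellow: 399 × 3/16 = 74.8125
  green: 399 × 1/16 = 24.9375
χ² = Σ (O − E)² / E
  white: (326 − 299.25)² / 299.25 = 2.3912
  yellow: (42 − 74.8125)² / 74.8125 = 14.3914
  green: (31 − 24.9375)² / 24.9375 = 1.4738
χ² = 2.3912 + 14.3914 + 1.4738 = 18.2564 ≈ 18.256
Degrees of freedom = 3 − 1 = 2; critical value at α = 0.05 is 5.991.
Since 18.256 > 5.991, we reject the null hypothesis — the data do not fit the 12:3:1 ratio.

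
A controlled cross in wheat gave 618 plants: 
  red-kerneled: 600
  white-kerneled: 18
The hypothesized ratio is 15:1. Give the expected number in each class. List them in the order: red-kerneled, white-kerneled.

579.375, 38.625

Expected counts for N = 618 under a 15:1 ratio (total parts = 16):
  red-kerneled: 618 × 15/16 = 579.375
  white-kerneled: 618 × 1/16 = 38.625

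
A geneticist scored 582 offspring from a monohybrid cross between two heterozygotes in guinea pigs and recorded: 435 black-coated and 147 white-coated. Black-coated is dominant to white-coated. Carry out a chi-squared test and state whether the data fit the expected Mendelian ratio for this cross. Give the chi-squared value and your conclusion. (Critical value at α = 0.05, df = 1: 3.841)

For a monohybrid cross between heterozygotes with complete dominance, the expected phenotypic ratio is 3:1.
Under the 3:1 hypothesis (Σ ratio = 4, N = 582):
  black-coated: 582 × 3/4 = 436.5
  white-coated: 582 × 1/4 = 145.5
χ² = Σ (O − E)² / E
  black-coated: (435 − 436.5)² / 436.5 = 0.0052
  white-coated: (147 − 145.5)² / 145.5 = 0.0155
χ² = 0.0052 + 0.0155 = 0.0207 ≈ 0.021
Degrees of freedom = 2 − 1 = 1; critical value at α = 0.05 is 3.841.
Since 0.021 < 3.841, we fail to reject the null hypothesis — the data are consistent with the 3:1 ratio.

0.021; consistent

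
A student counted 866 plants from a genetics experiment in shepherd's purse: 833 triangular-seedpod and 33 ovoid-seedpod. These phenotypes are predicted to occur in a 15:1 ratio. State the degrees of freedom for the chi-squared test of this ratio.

A goodness-of-fit test with 2 phenotype classes has df = 2 − 1 = 1.

1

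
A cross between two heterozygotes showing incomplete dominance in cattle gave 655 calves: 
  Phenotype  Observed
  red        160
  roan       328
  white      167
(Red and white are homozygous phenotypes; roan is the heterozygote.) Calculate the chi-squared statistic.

With incomplete dominance, a heterozygote × heterozygote cross gives a 1:2:1 phenotypic ratio.
Total ratio parts = 4. Expected numbers out of 655:
  red: 655 × 1/4 = 163.75
  roan: 655 × 2/4 = 327.5
  white: 655 × 1/4 = 163.75
χ² = Σ (O − E)² / E
  red: (160 − 163.75)² / 163.75 = 0.0859
  roan: (328 − 327.5)² / 327.5 = 0.0008
  white: (167 − 163.75)² / 163.75 = 0.0645
χ² = 0.0859 + 0.0008 + 0.0645 = 0.1512 ≈ 0.151

0.151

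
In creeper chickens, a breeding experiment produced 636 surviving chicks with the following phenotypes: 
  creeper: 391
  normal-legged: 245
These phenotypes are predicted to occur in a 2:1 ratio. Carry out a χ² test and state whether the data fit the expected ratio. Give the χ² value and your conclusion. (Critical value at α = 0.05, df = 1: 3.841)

7.705; not consistent

Expected counts for N = 636 under a 2:1 ratio (total parts = 3):
  creeper: 636 × 2/3 = 424
  normal-legged: 636 × 1/3 = 212
χ² = Σ (O − E)² / E
  creeper: (391 − 424)² / 424 = 2.5684
  normal-legged: (245 − 212)² / 212 = 5.1368
χ² = 2.5684 + 5.1368 = 7.7052 ≈ 7.705
Degrees of freedom = 2 − 1 = 1; critical value at α = 0.05 is 3.841.
Since 7.705 > 3.841, we reject the null hypothesis — the data do not fit the 2:1 ratio.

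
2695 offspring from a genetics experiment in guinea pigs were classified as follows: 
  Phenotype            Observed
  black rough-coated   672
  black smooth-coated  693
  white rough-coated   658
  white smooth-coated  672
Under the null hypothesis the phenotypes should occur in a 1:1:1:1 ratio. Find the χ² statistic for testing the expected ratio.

0.927

Expected counts for N = 2695 under a 1:1:1:1 ratio (total parts = 4):
  black rough-coated: 2695 × 1/4 = 673.75
  black smooth-coated: 2695 × 1/4 = 673.75
  white rough-coated: 2695 × 1/4 = 673.75
  white smooth-coated: 2695 × 1/4 = 673.75
χ² = Σ (O − E)² / E
  black rough-coated: (672 − 673.75)² / 673.75 = 0.0045
  black smooth-coated: (693 − 673.75)² / 673.75 = 0.5500
  white rough-coated: (658 − 673.75)² / 673.75 = 0.3682
  white smooth-coated: (672 − 673.75)² / 673.75 = 0.0045
χ² = 0.0045 + 0.5500 + 0.3682 + 0.0045 = 0.9272 ≈ 0.927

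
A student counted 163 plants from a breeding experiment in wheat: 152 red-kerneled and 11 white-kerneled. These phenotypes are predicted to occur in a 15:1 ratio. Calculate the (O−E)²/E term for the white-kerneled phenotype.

0.065

Total ratio parts = 16. Expected numbers out of 163:
  red-kerneled: 163 × 15/16 = 152.8125
  white-kerneled: 163 × 1/16 = 10.1875
Contribution of white-kerneled: (11 − 10.1875)² / 10.1875 = 0.0648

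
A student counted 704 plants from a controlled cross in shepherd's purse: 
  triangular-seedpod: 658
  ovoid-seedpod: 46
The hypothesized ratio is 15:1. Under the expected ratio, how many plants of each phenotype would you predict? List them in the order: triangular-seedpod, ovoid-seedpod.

660, 44

The 15:1 ratio has 16 parts, so with N = 704 the expected counts are:
  triangular-seedpod: 704 × 15/16 = 660
  ovoid-seedpod: 704 × 1/16 = 44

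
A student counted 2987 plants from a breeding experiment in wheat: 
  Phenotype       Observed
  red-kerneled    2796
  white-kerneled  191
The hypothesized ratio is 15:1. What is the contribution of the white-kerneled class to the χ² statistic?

The 15:1 ratio has 16 parts, so with N = 2987 the expected counts are:
  red-kerneled: 2987 × 15/16 = 2800.3125
  white-kerneled: 2987 × 1/16 = 186.6875
Contribution of white-kerneled: (191 − 186.6875)² / 186.6875 = 0.0996

0.100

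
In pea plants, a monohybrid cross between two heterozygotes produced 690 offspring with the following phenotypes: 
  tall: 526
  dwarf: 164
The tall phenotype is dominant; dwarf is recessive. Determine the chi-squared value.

0.558

For a monohybrid cross between heterozygotes with complete dominance, the expected phenotypic ratio is 3:1.
Under the 3:1 hypothesis (Σ ratio = 4, N = 690):
  tall: 690 × 3/4 = 517.5
  dwarf: 690 × 1/4 = 172.5
χ² = Σ (O − E)² / E
  tall: (526 − 517.5)² / 517.5 = 0.1396
  dwarf: (164 − 172.5)² / 172.5 = 0.4188
χ² = 0.1396 + 0.4188 = 0.5584 ≈ 0.558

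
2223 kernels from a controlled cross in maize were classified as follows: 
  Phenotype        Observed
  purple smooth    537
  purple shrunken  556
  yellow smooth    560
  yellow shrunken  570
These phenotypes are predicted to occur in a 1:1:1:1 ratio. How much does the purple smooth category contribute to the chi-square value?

Under the 1:1:1:1 hypothesis (Σ ratio = 4, N = 2223):
  purple smooth: 2223 × 1/4 = 555.75
  purple shrunken: 2223 × 1/4 = 555.75
  yellow smooth: 2223 × 1/4 = 555.75
  yellow shrunken: 2223 × 1/4 = 555.75
Contribution of purple smooth: (537 − 555.75)² / 555.75 = 0.6326

0.633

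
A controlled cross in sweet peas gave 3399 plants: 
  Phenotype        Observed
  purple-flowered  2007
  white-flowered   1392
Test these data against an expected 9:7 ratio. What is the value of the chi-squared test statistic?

10.804

Expected counts for N = 3399 under a 9:7 ratio (total parts = 16):
  purple-flowered: 3399 × 9/16 = 1911.9375
  white-flowered: 3399 × 7/16 = 1487.0625
χ² = Σ (O − E)² / E
  purple-flowered: (2007 − 1911.9375)² / 1911.9375 = 4.7266
  white-flowered: (1392 − 1487.0625)² / 1487.0625 = 6.0770
χ² = 4.7266 + 6.0770 = 10.8036 ≈ 10.804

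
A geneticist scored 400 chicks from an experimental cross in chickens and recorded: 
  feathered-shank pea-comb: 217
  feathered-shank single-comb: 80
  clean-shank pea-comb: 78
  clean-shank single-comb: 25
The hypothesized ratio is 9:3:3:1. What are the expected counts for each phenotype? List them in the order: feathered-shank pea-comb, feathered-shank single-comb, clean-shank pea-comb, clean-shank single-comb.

The 9:3:3:1 ratio has 16 parts, so with N = 400 the expected counts are:
  feathered-shank pea-comb: 400 × 9/16 = 225
  feathered-shank single-comb: 400 × 3/16 = 75
  clean-shank pea-comb: 400 × 3/16 = 75
  clean-shank single-comb: 400 × 1/16 = 25

225, 75, 75, 25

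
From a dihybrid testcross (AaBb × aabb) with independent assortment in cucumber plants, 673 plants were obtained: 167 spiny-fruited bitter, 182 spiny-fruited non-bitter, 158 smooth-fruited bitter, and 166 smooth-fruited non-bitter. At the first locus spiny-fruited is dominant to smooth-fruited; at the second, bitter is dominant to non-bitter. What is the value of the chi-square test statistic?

1.788

A dihybrid testcross with independent assortment gives a 1:1:1:1 ratio.
The 1:1:1:1 ratio has 4 parts, so with N = 673 the expected counts are:
  spiny-fruited bitter: 673 × 1/4 = 168.25
  spiny-fruited non-bitter: 673 × 1/4 = 168.25
  smooth-fruited bitter: 673 × 1/4 = 168.25
  smooth-fruited non-bitter: 673 × 1/4 = 168.25
χ² = Σ (O − E)² / E
  spiny-fruited bitter: (167 − 168.25)² / 168.25 = 0.0093
  spiny-fruited non-bitter: (182 − 168.25)² / 168.25 = 1.1237
  smooth-fruited bitter: (158 − 168.25)² / 168.25 = 0.6244
  smooth-fruited non-bitter: (166 − 168.25)² / 168.25 = 0.0301
χ² = 0.0093 + 1.1237 + 0.6244 + 0.0301 = 1.7875 ≈ 1.788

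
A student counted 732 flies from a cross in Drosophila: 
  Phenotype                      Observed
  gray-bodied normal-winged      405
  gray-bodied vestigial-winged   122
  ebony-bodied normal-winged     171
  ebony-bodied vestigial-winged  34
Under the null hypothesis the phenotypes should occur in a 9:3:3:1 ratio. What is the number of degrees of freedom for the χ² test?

3

A goodness-of-fit test with 4 phenotype classes has df = 4 − 1 = 3.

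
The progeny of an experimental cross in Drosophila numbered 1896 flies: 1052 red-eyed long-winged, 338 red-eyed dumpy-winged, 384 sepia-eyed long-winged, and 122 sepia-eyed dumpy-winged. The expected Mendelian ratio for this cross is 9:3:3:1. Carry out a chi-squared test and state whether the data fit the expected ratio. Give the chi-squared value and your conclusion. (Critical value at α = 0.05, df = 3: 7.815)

Expected counts for N = 1896 under a 9:3:3:1 ratio (total parts = 16):
  red-eyed long-winged: 1896 × 9/16 = 1066.5
  red-eyed dumpy-winged: 1896 × 3/16 = 355.5
  sepia-eyed long-winged: 1896 × 3/16 = 355.5
  sepia-eyed dumpy-winged: 1896 × 1/16 = 118.5
χ² = Σ (O − E)² / E
  red-eyed long-winged: (1052 − 1066.5)² / 1066.5 = 0.1971
  red-eyed dumpy-winged: (338 − 355.5)² / 355.5 = 0.8615
  sepia-eyed long-winged: (384 − 355.5)² / 355.5 = 2.2848
  sepia-eyed dumpy-winged: (122 − 118.5)² / 118.5 = 0.1034
χ² = 0.1971 + 0.8615 + 2.2848 + 0.1034 = 3.4468 ≈ 3.447
Degrees of freedom = 4 − 1 = 3; critical value at α = 0.05 is 7.815.
Since 3.447 < 7.815, we fail to reject the null hypothesis — the data are consistent with the 9:3:3:1 ratio.

3.447; consistent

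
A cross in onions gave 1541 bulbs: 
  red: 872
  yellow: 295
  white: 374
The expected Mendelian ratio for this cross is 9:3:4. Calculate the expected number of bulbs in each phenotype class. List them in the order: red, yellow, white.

866.8125, 288.9375, 385.25

Under the 9:3:4 hypothesis (Σ ratio = 16, N = 1541):
  red: 1541 × 9/16 = 866.8125
  yellow: 1541 × 3/16 = 288.9375
  white: 1541 × 4/16 = 385.25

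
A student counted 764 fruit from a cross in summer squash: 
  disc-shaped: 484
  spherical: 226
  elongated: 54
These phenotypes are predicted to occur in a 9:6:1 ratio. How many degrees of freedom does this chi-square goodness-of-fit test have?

2

A goodness-of-fit test with 3 phenotype classes has df = 3 − 1 = 2.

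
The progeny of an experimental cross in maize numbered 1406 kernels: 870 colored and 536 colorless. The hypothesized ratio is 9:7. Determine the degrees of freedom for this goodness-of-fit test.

A goodness-of-fit test with 2 phenotype classes has df = 2 − 1 = 1.

1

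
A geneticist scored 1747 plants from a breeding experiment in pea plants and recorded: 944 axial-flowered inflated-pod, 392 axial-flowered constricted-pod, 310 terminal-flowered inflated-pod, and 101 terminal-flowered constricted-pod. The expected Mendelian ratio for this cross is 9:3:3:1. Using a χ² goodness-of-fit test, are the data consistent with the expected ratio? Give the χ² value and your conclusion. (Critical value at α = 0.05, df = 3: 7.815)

15.755; not consistent

Under the 9:3:3:1 hypothesis (Σ ratio = 16, N = 1747):
  axial-flowered inflated-pod: 1747 × 9/16 = 982.6875
  axial-flowered constricted-pod: 1747 × 3/16 = 327.5625
  terminal-flowered inflated-pod: 1747 × 3/16 = 327.5625
  terminal-flowered constricted-pod: 1747 × 1/16 = 109.1875
χ² = Σ (O − E)² / E
  axial-flowered inflated-pod: (944 − 982.6875)² / 982.6875 = 1.5231
  axial-flowered constricted-pod: (392 − 327.5625)² / 327.5625 = 12.6760
  terminal-flowered inflated-pod: (310 − 327.5625)² / 327.5625 = 0.9416
  terminal-flowered constricted-pod: (101 − 109.1875)² / 109.1875 = 0.6139
χ² = 1.5231 + 12.6760 + 0.9416 + 0.6139 = 15.7546 ≈ 15.755
Degrees of freedom = 4 − 1 = 3; critical value at α = 0.05 is 7.815.
Since 15.755 > 7.815, we reject the null hypothesis — the data do not fit the 9:3:3:1 ratio.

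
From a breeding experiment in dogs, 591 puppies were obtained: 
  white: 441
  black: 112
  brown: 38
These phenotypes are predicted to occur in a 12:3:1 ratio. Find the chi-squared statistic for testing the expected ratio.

0.055

The 12:3:1 ratio has 16 parts, so with N = 591 the expected counts are:
  white: 591 × 12/16 = 443.25
  black: 591 × 3/16 = 110.8125
  brown: 591 × 1/16 = 36.9375
χ² = Σ (O − E)² / E
  white: (441 − 443.25)² / 443.25 = 0.0114
  black: (112 − 110.8125)² / 110.8125 = 0.0127
  brown: (38 − 36.9375)² / 36.9375 = 0.0306
χ² = 0.0114 + 0.0127 + 0.0306 = 0.0547 ≈ 0.055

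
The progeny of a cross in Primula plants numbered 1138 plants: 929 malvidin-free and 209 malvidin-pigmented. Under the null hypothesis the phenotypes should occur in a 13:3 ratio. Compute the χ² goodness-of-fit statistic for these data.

0.110

Under the 13:3 hypothesis (Σ ratio = 16, N = 1138):
  malvidin-free: 1138 × 13/16 = 924.625
  malvidin-pigmented: 1138 × 3/16 = 213.375
χ² = Σ (O − E)² / E
  malvidin-free: (929 − 924.625)² / 924.625 = 0.0207
  malvidin-pigmented: (209 − 213.375)² / 213.375 = 0.0897
χ² = 0.0207 + 0.0897 = 0.1104 ≈ 0.110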